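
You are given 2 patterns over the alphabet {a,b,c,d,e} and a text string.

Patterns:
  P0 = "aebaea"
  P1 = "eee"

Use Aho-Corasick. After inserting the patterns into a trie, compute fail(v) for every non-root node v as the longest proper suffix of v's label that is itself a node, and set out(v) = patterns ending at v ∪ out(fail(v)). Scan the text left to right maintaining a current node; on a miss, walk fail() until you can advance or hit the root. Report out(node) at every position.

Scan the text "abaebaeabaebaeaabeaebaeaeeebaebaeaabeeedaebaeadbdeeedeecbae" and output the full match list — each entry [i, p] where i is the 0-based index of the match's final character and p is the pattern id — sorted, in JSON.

Build automaton:
Trie nodes:
  n0 'ε': a→1 e→7
  n1 'a': e→2
  n2 'ae': b→3
  n3 'aeb': a→4
  n4 'aeba': e→5
  n5 'aebae': a→6
  n6 'aebaea': ·  [P0 ends]
  n7 'e': e→8
  n8 'ee': e→9
  n9 'eee': ·  [P1 ends]

Failure links (BFS by depth):
  n1('a'): parent n0 fail=0; on 'a' 0 → fail=0;  out ∅∪∅=∅
  n7('e'): parent n0 fail=0; on 'e' 0 → fail=0;  out ∅∪∅=∅
  n2('ae'): parent n1 fail=0; on 'e' 0 → fail=7;  out ∅∪∅=∅
  n8('ee'): parent n7 fail=0; on 'e' 0 → fail=7;  out ∅∪∅=∅
  n3('aeb'): parent n2 fail=7; on 'b' 7→0 → fail=0;  out ∅∪∅=∅
  n9('eee'): parent n8 fail=7; on 'e' 7 → fail=8;  out {1}∪∅={1}
  n4('aeba'): parent n3 fail=0; on 'a' 0 → fail=1;  out ∅∪∅=∅
  n5('aebae'): parent n4 fail=1; on 'e' 1 → fail=2;  out ∅∪∅=∅
  n6('aebaea'): parent n5 fail=2; on 'a' 2→7→0 → fail=1;  out {0}∪∅={0}

Text stream:
[0] read 'a'  n0⇒n1
[1] read 'b'  n1⇒n0 (via fail)
[2] read 'a'  n0⇒n1
[3] read 'e'  n1⇒n2
[4] read 'b'  n2⇒n3
[5] read 'a'  n3⇒n4
[6] read 'e'  n4⇒n5
[7] read 'a'  n5⇒n6  emit P0@[2:7]
[8] read 'b'  n6⇒n0 (via fail)
[9] read 'a'  n0⇒n1
[10] read 'e'  n1⇒n2
[11] read 'b'  n2⇒n3
[12] read 'a'  n3⇒n4
[13] read 'e'  n4⇒n5
[14] read 'a'  n5⇒n6  emit P0@[9:14]
[15] read 'a'  n6⇒n1 (via fail)
[16] read 'b'  n1⇒n0 (via fail)
[17] read 'e'  n0⇒n7
[18] read 'a'  n7⇒n1 (via fail)
[19] read 'e'  n1⇒n2
[20] read 'b'  n2⇒n3
[21] read 'a'  n3⇒n4
[22] read 'e'  n4⇒n5
[23] read 'a'  n5⇒n6  emit P0@[18:23]
[24] read 'e'  n6⇒n2 (via fail)
[25] read 'e'  n2⇒n8 (via fail)
[26] read 'e'  n8⇒n9  emit P1@[24:26]
[27] read 'b'  n9⇒n0 (via fail)
[28] read 'a'  n0⇒n1
[29] read 'e'  n1⇒n2
[30] read 'b'  n2⇒n3
[31] read 'a'  n3⇒n4
[32] read 'e'  n4⇒n5
[33] read 'a'  n5⇒n6  emit P0@[28:33]
[34] read 'a'  n6⇒n1 (via fail)
[35] read 'b'  n1⇒n0 (via fail)
[36] read 'e'  n0⇒n7
[37] read 'e'  n7⇒n8
[38] read 'e'  n8⇒n9  emit P1@[36:38]
[39] read 'd'  n9⇒n0 (via fail)
[40] read 'a'  n0⇒n1
[41] read 'e'  n1⇒n2
[42] read 'b'  n2⇒n3
[43] read 'a'  n3⇒n4
[44] read 'e'  n4⇒n5
[45] read 'a'  n5⇒n6  emit P0@[40:45]
[46] read 'd'  n6⇒n0 (via fail)
[47] read 'b'  n0⇒n0
[48] read 'd'  n0⇒n0
[49] read 'e'  n0⇒n7
[50] read 'e'  n7⇒n8
[51] read 'e'  n8⇒n9  emit P1@[49:51]
[52] read 'd'  n9⇒n0 (via fail)
[53] read 'e'  n0⇒n7
[54] read 'e'  n7⇒n8
[55] read 'c'  n8⇒n0 (via fail)
[56] read 'b'  n0⇒n0
[57] read 'a'  n0⇒n1
[58] read 'e'  n1⇒n2

Result: [[7,0],[14,0],[23,0],[26,1],[33,0],[38,1],[45,0],[51,1]]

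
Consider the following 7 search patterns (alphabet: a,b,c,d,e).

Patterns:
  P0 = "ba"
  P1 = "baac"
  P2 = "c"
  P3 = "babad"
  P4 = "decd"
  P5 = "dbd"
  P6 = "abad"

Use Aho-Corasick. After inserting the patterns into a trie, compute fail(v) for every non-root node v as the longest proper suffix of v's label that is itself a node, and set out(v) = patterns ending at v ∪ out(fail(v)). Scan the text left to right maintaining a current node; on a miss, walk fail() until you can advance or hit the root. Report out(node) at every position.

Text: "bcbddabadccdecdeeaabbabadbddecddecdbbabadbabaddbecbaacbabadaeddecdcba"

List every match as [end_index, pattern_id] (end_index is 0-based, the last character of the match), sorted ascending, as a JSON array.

Build:
Trie (insert patterns):
  0='ε' goto a→15 b→1 c→5 d→9
  1='b' goto a→2
  2='ba' goto a→3 b→6  [P0 ends]
  3='baa' goto c→4
  4='baac' goto ·  [P1 ends]
  5='c' goto ·  [P2 ends]
  6='bab' goto a→7
  7='baba' goto d→8
  8='babad' goto ·  [P3 ends]
  9='d' goto b→13 e→10
  10='de' goto c→11
  11='dec' goto d→12
  12='decd' goto ·  [P4 ends]
  13='db' goto d→14
  14='dbd' goto ·  [P5 ends]
  15='a' goto b→16
  16='ab' goto a→17
  17='aba' goto d→18
  18='abad' goto ·  [P6 ends]

BFS fail/out derivation:
  fail(1) 'b': from fail(0)=0 chase 'b': 0 ⇒ 0;  out=∅∪out(0)=∅
  fail(5) 'c': from fail(0)=0 chase 'c': 0 ⇒ 0;  out={2}∪out(0)={2}
  fail(9) 'd': from fail(0)=0 chase 'd': 0 ⇒ 0;  out=∅∪out(0)=∅
  fail(15) 'a': from fail(0)=0 chase 'a': 0 ⇒ 0;  out=∅∪out(0)=∅
  fail(2) 'ba': from fail(1)=0 chase 'a': 0 ⇒ 15;  out={0}∪out(15)={0}
  fail(10) 'de': from fail(9)=0 chase 'e': 0 ⇒ 0;  out=∅∪out(0)=∅
  fail(13) 'db': from fail(9)=0 chase 'b': 0 ⇒ 1;  out=∅∪out(1)=∅
  fail(16) 'ab': from fail(15)=0 chase 'b': 0 ⇒ 1;  out=∅∪out(1)=∅
  fail(3) 'baa': from fail(2)=15 chase 'a': 15→0 ⇒ 15;  out=∅∪out(15)=∅
  fail(6) 'bab': from fail(2)=15 chase 'b': 15 ⇒ 16;  out=∅∪out(16)=∅
  fail(11) 'dec': from fail(10)=0 chase 'c': 0 ⇒ 5;  out=∅∪out(5)={2}
  fail(14) 'dbd': from fail(13)=1 chase 'd': 1→0 ⇒ 9;  out={5}∪out(9)={5}
  fail(17) 'aba': from fail(16)=1 chase 'a': 1 ⇒ 2;  out=∅∪out(2)={0}
  fail(4) 'baac': from fail(3)=15 chase 'c': 15→0 ⇒ 5;  out={1}∪out(5)={1,2}
  fail(7) 'baba': from fail(6)=16 chase 'a': 16 ⇒ 17;  out=∅∪out(17)={0}
  fail(12) 'decd': from fail(11)=5 chase 'd': 5→0 ⇒ 9;  out={4}∪out(9)={4}
  fail(18) 'abad': from fail(17)=2 chase 'd': 2→15→0 ⇒ 9;  out={6}∪out(9)={6}
  fail(8) 'babad': from fail(7)=17 chase 'd': 17 ⇒ 18;  out={3}∪out(18)={3,6}

Scan:
i=0 'b': node 0→1
i=1 'c': node 1→5 ·f  emit P2@[1:1]
i=2 'b': node 5→1 ·f
i=3 'd': node 1→9 ·f
i=4 'd': node 9→9 ·f
i=5 'a': node 9→15 ·f
i=6 'b': node 15→16
i=7 'a': node 16→17  emit P0@[6:7]
i=8 'd': node 17→18  emit P6@[5:8]
i=9 'c': node 18→5 ·f  emit P2@[9:9]
i=10 'c': node 5→5 ·f  emit P2@[10:10]
i=11 'd': node 5→9 ·f
i=12 'e': node 9→10
i=13 'c': node 10→11  emit P2@[13:13]
i=14 'd': node 11→12  emit P4@[11:14]
i=15 'e': node 12→10 ·f
i=16 'e': node 10→0 ·f
i=17 'a': node 0→15
i=18 'a': node 15→15 ·f
i=19 'b': node 15→16
i=20 'b': node 16→1 ·f
i=21 'a': node 1→2  emit P0@[20:21]
i=22 'b': node 2→6
i=23 'a': node 6→7  emit P0@[22:23]
i=24 'd': node 7→8  emit P3@[20:24],P6@[21:24]
i=25 'b': node 8→13 ·f
i=26 'd': node 13→14  emit P5@[24:26]
i=27 'd': node 14→9 ·f
i=28 'e': node 9→10
i=29 'c': node 10→11  emit P2@[29:29]
i=30 'd': node 11→12  emit P4@[27:30]
i=31 'd': node 12→9 ·f
i=32 'e': node 9→10
i=33 'c': node 10→11  emit P2@[33:33]
i=34 'd': node 11→12  emit P4@[31:34]
i=35 'b': node 12→13 ·f
i=36 'b': node 13→1 ·f
i=37 'a': node 1→2  emit P0@[36:37]
i=38 'b': node 2→6
i=39 'a': node 6→7  emit P0@[38:39]
i=40 'd': node 7→8  emit P3@[36:40],P6@[37:40]
i=41 'b': node 8→13 ·f
i=42 'a': node 13→2 ·f  emit P0@[41:42]
i=43 'b': node 2→6
i=44 'a': node 6→7  emit P0@[43:44]
i=45 'd': node 7→8  emit P3@[41:45],P6@[42:45]
i=46 'd': node 8→9 ·f
i=47 'b': node 9→13
i=48 'e': node 13→0 ·f
i=49 'c': node 0→5  emit P2@[49:49]
i=50 'b': node 5→1 ·f
i=51 'a': node 1→2  emit P0@[50:51]
i=52 'a': node 2→3
i=53 'c': node 3→4  emit P1@[50:53],P2@[53:53]
i=54 'b': node 4→1 ·f
i=55 'a': node 1→2  emit P0@[54:55]
i=56 'b': node 2→6
i=57 'a': node 6→7  emit P0@[56:57]
i=58 'd': node 7→8  emit P3@[54:58],P6@[55:58]
i=59 'a': node 8→15 ·f
i=60 'e': node 15→0 ·f
i=61 'd': node 0→9
i=62 'd': node 9→9 ·f
i=63 'e': node 9→10
i=64 'c': node 10→11  emit P2@[64:64]
i=65 'd': node 11→12  emit P4@[62:65]
i=66 'c': node 12→5 ·f  emit P2@[66:66]
i=67 'b': node 5→1 ·f
i=68 'a': node 1→2  emit P0@[67:68]

All matches (sorted): [[1,2],[7,0],[8,6],[9,2],[10,2],[13,2],[14,4],[21,0],[23,0],[24,3],[24,6],[26,5],[29,2],[30,4],[33,2],[34,4],[37,0],[39,0],[40,3],[40,6],[42,0],[44,0],[45,3],[45,6],[49,2],[51,0],[53,1],[53,2],[55,0],[57,0],[58,3],[58,6],[64,2],[65,4],[66,2],[68,0]]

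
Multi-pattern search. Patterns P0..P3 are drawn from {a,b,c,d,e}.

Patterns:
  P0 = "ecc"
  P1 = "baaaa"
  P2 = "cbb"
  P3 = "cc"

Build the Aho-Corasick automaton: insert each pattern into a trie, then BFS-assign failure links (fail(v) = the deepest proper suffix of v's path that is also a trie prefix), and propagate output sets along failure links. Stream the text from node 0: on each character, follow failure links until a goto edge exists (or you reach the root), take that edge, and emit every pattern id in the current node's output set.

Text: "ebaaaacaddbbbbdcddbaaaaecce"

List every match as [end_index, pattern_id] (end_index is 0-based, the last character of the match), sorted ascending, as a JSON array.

Build:
Trie (insert patterns):
  n0 'ε': b→4 c→9 e→1
  n1 'e': c→2
  n2 'ec': c→3
  n3 'ecc': ·  [P0 ends]
  n4 'b': a→5
  n5 'ba': a→6
  n6 'baa': a→7
  n7 'baaa': a→8
  n8 'baaaa': ·  [P1 ends]
  n9 'c': b→10 c→12
  n10 'cb': b→11
  n11 'cbb': ·  [P2 ends]
  n12 'cc': ·  [P3 ends]

Failure links (BFS by depth):
  n1('e'): parent n0 fail=0; on 'e' 0 → fail=0;  out ∅∪∅=∅
  n4('b'): parent n0 fail=0; on 'b' 0 → fail=0;  out ∅∪∅=∅
  n9('c'): parent n0 fail=0; on 'c' 0 → fail=0;  out ∅∪∅=∅
  n2('ec'): parent n1 fail=0; on 'c' 0 → fail=9;  out ∅∪∅=∅
  n5('ba'): parent n4 fail=0; on 'a' 0 → fail=0;  out ∅∪∅=∅
  n10('cb'): parent n9 fail=0; on 'b' 0 → fail=4;  out ∅∪∅=∅
  n12('cc'): parent n9 fail=0; on 'c' 0 → fail=9;  out {3}∪∅={3}
  n3('ecc'): parent n2 fail=9; on 'c' 9 → fail=12;  out {0}∪{3}={0,3}
  n6('baa'): parent n5 fail=0; on 'a' 0 → fail=0;  out ∅∪∅=∅
  n11('cbb'): parent n10 fail=4; on 'b' 4→0 → fail=4;  out {2}∪∅={2}
  n7('baaa'): parent n6 fail=0; on 'a' 0 → fail=0;  out ∅∪∅=∅
  n8('baaaa'): parent n7 fail=0; on 'a' 0 → fail=0;  out {1}∪∅={1}

Text stream:
pos 0 'e': at 1
pos 1 'b': at 4 ·f
pos 2 'a': at 5
pos 3 'a': at 6
pos 4 'a': at 7
pos 5 'a': at 8  ** P1@[1:5]
pos 6 'c': at 9 ·f
pos 7 'a': at 0 ·f
pos 8 'd': at 0
pos 9 'd': at 0
pos 10 'b': at 4
pos 11 'b': at 4 ·f
pos 12 'b': at 4 ·f
pos 13 'b': at 4 ·f
pos 14 'd': at 0 ·f
pos 15 'c': at 9
pos 16 'd': at 0 ·f
pos 17 'd': at 0
pos 18 'b': at 4
pos 19 'a': at 5
pos 20 'a': at 6
pos 21 'a': at 7
pos 22 'a': at 8  ** P1@[18:22]
pos 23 'e': at 1 ·f
pos 24 'c': at 2
pos 25 'c': at 3  ** P0@[23:25],P3@[24:25]
pos 26 'e': at 1 ·f

Result: [[5,1],[22,1],[25,0],[25,3]]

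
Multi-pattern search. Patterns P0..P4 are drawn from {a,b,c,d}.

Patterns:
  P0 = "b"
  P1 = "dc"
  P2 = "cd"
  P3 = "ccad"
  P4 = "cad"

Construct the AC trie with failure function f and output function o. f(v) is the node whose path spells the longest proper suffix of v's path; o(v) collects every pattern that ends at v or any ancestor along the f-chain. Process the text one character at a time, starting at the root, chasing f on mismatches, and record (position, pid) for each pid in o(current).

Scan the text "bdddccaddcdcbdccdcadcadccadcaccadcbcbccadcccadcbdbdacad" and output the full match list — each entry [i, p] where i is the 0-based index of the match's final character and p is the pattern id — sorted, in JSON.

Construct AC machine:
Trie (insert patterns):
  0='ε' goto b→1 c→4 d→2
  1='b' goto ·  ←P0
  2='d' goto c→3
  3='dc' goto ·  ←P1
  4='c' goto a→9 c→6 d→5
  5='cd' goto ·  ←P2
  6='cc' goto a→7
  7='cca' goto d→8
  8='ccad' goto ·  ←P3
  9='ca' goto d→10
  10='cad' goto ·  ←P4

Failure links (BFS by depth):
  n1('b'): parent n0 fail=0; on 'b' 0 → fail=0;  out {0}∪∅={0}
  n2('d'): parent n0 fail=0; on 'd' 0 → fail=0;  out ∅∪∅=∅
  n4('c'): parent n0 fail=0; on 'c' 0 → fail=0;  out ∅∪∅=∅
  n3('dc'): parent n2 fail=0; on 'c' 0 → fail=4;  out {1}∪∅={1}
  n5('cd'): parent n4 fail=0; on 'd' 0 → fail=2;  out {2}∪∅={2}
  n6('cc'): parent n4 fail=0; on 'c' 0 → fail=4;  out ∅∪∅=∅
  n9('ca'): parent n4 fail=0; on 'a' 0 → fail=0;  out ∅∪∅=∅
  n7('cca'): parent n6 fail=4; on 'a' 4 → fail=9;  out ∅∪∅=∅
  n10('cad'): parent n9 fail=0; on 'd' 0 → fail=2;  out {4}∪∅={4}
  n8('ccad'): parent n7 fail=9; on 'd' 9 → fail=10;  out {3}∪{4}={3,4}

Text stream:
i=0 'b': node 0→1  ** P0@[0:0]
i=1 'd': node 1→2 (via fail)
i=2 'd': node 2→2 (via fail)
i=3 'd': node 2→2 (via fail)
i=4 'c': node 2→3  ** P1@[3:4]
i=5 'c': node 3→6 (via fail)
i=6 'a': node 6→7
i=7 'd': node 7→8  ** P3@[4:7],P4@[5:7]
i=8 'd': node 8→2 (via fail)
i=9 'c': node 2→3  ** P1@[8:9]
i=10 'd': node 3→5 (via fail)  ** P2@[9:10]
i=11 'c': node 5→3 (via fail)  ** P1@[10:11]
i=12 'b': node 3→1 (via fail)  ** P0@[12:12]
i=13 'd': node 1→2 (via fail)
i=14 'c': node 2→3  ** P1@[13:14]
i=15 'c': node 3→6 (via fail)
i=16 'd': node 6→5 (via fail)  ** P2@[15:16]
i=17 'c': node 5→3 (via fail)  ** P1@[16:17]
i=18 'a': node 3→9 (via fail)
i=19 'd': node 9→10  ** P4@[17:19]
i=20 'c': node 10→3 (via fail)  ** P1@[19:20]
i=21 'a': node 3→9 (via fail)
i=22 'd': node 9→10  ** P4@[20:22]
i=23 'c': node 10→3 (via fail)  ** P1@[22:23]
i=24 'c': node 3→6 (via fail)
i=25 'a': node 6→7
i=26 'd': node 7→8  ** P3@[23:26],P4@[24:26]
i=27 'c': node 8→3 (via fail)  ** P1@[26:27]
i=28 'a': node 3→9 (via fail)
i=29 'c': node 9→4 (via fail)
i=30 'c': node 4→6
i=31 'a': node 6→7
i=32 'd': node 7→8  ** P3@[29:32],P4@[30:32]
i=33 'c': node 8→3 (via fail)  ** P1@[32:33]
i=34 'b': node 3→1 (via fail)  ** P0@[34:34]
i=35 'c': node 1→4 (via fail)
i=36 'b': node 4→1 (via fail)  ** P0@[36:36]
i=37 'c': node 1→4 (via fail)
i=38 'c': node 4→6
i=39 'a': node 6→7
i=40 'd': node 7→8  ** P3@[37:40],P4@[38:40]
i=41 'c': node 8→3 (via fail)  ** P1@[40:41]
i=42 'c': node 3→6 (via fail)
i=43 'c': node 6→6 (via fail)
i=44 'a': node 6→7
i=45 'd': node 7→8  ** P3@[42:45],P4@[43:45]
i=46 'c': node 8→3 (via fail)  ** P1@[45:46]
i=47 'b': node 3→1 (via fail)  ** P0@[47:47]
i=48 'd': node 1→2 (via fail)
i=49 'b': node 2→1 (via fail)  ** P0@[49:49]
i=50 'd': node 1→2 (via fail)
i=51 'a': node 2→0 (via fail)
i=52 'c': node 0→4
i=53 'a': node 4→9
i=54 'd': node 9→10  ** P4@[52:54]

Result: [[0,0],[4,1],[7,3],[7,4],[9,1],[10,2],[11,1],[12,0],[14,1],[16,2],[17,1],[19,4],[20,1],[22,4],[23,1],[26,3],[26,4],[27,1],[32,3],[32,4],[33,1],[34,0],[36,0],[40,3],[40,4],[41,1],[45,3],[45,4],[46,1],[47,0],[49,0],[54,4]]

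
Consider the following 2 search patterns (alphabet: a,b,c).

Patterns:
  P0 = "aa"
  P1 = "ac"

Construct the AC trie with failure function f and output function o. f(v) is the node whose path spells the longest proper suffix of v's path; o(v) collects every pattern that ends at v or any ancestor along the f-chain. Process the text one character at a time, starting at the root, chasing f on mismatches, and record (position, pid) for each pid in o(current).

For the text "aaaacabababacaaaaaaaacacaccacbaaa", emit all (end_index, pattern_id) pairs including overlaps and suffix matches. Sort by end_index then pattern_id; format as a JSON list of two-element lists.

Construct AC machine:
Trie (insert patterns):
  n0 'ε': a→1
  n1 'a': a→2 c→3
  n2 'aa': ·  [P0 ends]
  n3 'ac': ·  [P1 ends]

Failure links (BFS by depth):
  fail(1) 'a': from fail(0)=0 chase 'a': 0 ⇒ 0;  out=∅∪out(0)=∅
  fail(2) 'aa': from fail(1)=0 chase 'a': 0 ⇒ 1;  out={0}∪out(1)={0}
  fail(3) 'ac': from fail(1)=0 chase 'c': 0 ⇒ 0;  out={1}∪out(0)={1}

Scan:
[0] read 'a'  n0⇒n1
[1] read 'a'  n1⇒n2  emit P0@[0:1]
[2] read 'a'  n2⇒n2 (via fail)  emit P0@[1:2]
[3] read 'a'  n2⇒n2 (via fail)  emit P0@[2:3]
[4] read 'c'  n2⇒n3 (via fail)  emit P1@[3:4]
[5] read 'a'  n3⇒n1 (via fail)
[6] read 'b'  n1⇒n0 (via fail)
[7] read 'a'  n0⇒n1
[8] read 'b'  n1⇒n0 (via fail)
[9] read 'a'  n0⇒n1
[10] read 'b'  n1⇒n0 (via fail)
[11] read 'a'  n0⇒n1
[12] read 'c'  n1⇒n3  emit P1@[11:12]
[13] read 'a'  n3⇒n1 (via fail)
[14] read 'a'  n1⇒n2  emit P0@[13:14]
[15] read 'a'  n2⇒n2 (via fail)  emit P0@[14:15]
[16] read 'a'  n2⇒n2 (via fail)  emit P0@[15:16]
[17] read 'a'  n2⇒n2 (via fail)  emit P0@[16:17]
[18] read 'a'  n2⇒n2 (via fail)  emit P0@[17:18]
[19] read 'a'  n2⇒n2 (via fail)  emit P0@[18:19]
[20] read 'a'  n2⇒n2 (via fail)  emit P0@[19:20]
[21] read 'c'  n2⇒n3 (via fail)  emit P1@[20:21]
[22] read 'a'  n3⇒n1 (via fail)
[23] read 'c'  n1⇒n3  emit P1@[22:23]
[24] read 'a'  n3⇒n1 (via fail)
[25] read 'c'  n1⇒n3  emit P1@[24:25]
[26] read 'c'  n3⇒n0 (via fail)
[27] read 'a'  n0⇒n1
[28] read 'c'  n1⇒n3  emit P1@[27:28]
[29] read 'b'  n3⇒n0 (via fail)
[30] read 'a'  n0⇒n1
[31] read 'a'  n1⇒n2  emit P0@[30:31]
[32] read 'a'  n2⇒n2 (via fail)  emit P0@[31:32]

All matches (sorted): [[1,0],[2,0],[3,0],[4,1],[12,1],[14,0],[15,0],[16,0],[17,0],[18,0],[19,0],[20,0],[21,1],[23,1],[25,1],[28,1],[31,0],[32,0]]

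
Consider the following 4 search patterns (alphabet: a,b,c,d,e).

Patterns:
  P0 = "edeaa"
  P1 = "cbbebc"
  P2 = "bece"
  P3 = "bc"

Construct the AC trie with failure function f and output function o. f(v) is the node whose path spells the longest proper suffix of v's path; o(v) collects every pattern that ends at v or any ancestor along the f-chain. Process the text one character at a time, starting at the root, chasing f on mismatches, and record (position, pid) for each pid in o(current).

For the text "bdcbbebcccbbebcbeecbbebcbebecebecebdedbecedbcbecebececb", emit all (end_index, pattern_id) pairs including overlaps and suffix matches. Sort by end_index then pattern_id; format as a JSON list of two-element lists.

Build automaton:
Trie nodes:
  0='ε' goto b→12 c→6 e→1
  1='e' goto d→2
  2='ed' goto e→3
  3='ede' goto a→4
  4='edea' goto a→5
  5='edeaa' goto ·  ←P0
  6='c' goto b→7
  7='cb' goto b→8
  8='cbb' goto e→9
  9='cbbe' goto b→10
  10='cbbeb' goto c→11
  11='cbbebc' goto ·  ←P1
  12='b' goto c→16 e→13
  13='be' goto c→14
  14='bec' goto e→15
  15='bece' goto ·  ←P2
  16='bc' goto ·  ←P3

BFS fail/out derivation:
  fail(1) 'e': from fail(0)=0 chase 'e': 0 ⇒ 0;  out=∅∪out(0)=∅
  fail(6) 'c': from fail(0)=0 chase 'c': 0 ⇒ 0;  out=∅∪out(0)=∅
  fail(12) 'b': from fail(0)=0 chase 'b': 0 ⇒ 0;  out=∅∪out(0)=∅
  fail(2) 'ed': from fail(1)=0 chase 'd': 0 ⇒ 0;  out=∅∪out(0)=∅
  fail(7) 'cb': from fail(6)=0 chase 'b': 0 ⇒ 12;  out=∅∪out(12)=∅
  fail(13) 'be': from fail(12)=0 chase 'e': 0 ⇒ 1;  out=∅∪out(1)=∅
  fail(16) 'bc': from fail(12)=0 chase 'c': 0 ⇒ 6;  out={3}∪out(6)={3}
  fail(3) 'ede': from fail(2)=0 chase 'e': 0 ⇒ 1;  out=∅∪out(1)=∅
  fail(8) 'cbb': from fail(7)=12 chase 'b': 12→0 ⇒ 12;  out=∅∪out(12)=∅
  fail(14) 'bec': from fail(13)=1 chase 'c': 1→0 ⇒ 6;  out=∅∪out(6)=∅
  fail(4) 'edea': from fail(3)=1 chase 'a': 1→0 ⇒ 0;  out=∅∪out(0)=∅
  fail(9) 'cbbe': from fail(8)=12 chase 'e': 12 ⇒ 13;  out=∅∪out(13)=∅
  fail(15) 'bece': from fail(14)=6 chase 'e': 6→0 ⇒ 1;  out={2}∪out(1)={2}
  fail(5) 'edeaa': from fail(4)=0 chase 'a': 0 ⇒ 0;  out={0}∪out(0)={0}
  fail(10) 'cbbeb': from fail(9)=13 chase 'b': 13→1→0 ⇒ 12;  out=∅∪out(12)=∅
  fail(11) 'cbbebc': from fail(10)=12 chase 'c': 12 ⇒ 16;  out={1}∪out(16)={1,3}

Scan:
[0] read 'b'  n0⇒n12
[1] read 'd'  n12⇒n0 ·f
[2] read 'c'  n0⇒n6
[3] read 'b'  n6⇒n7
[4] read 'b'  n7⇒n8
[5] read 'e'  n8⇒n9
[6] read 'b'  n9⇒n10
[7] read 'c'  n10⇒n11  emit P1@[2:7],P3@[6:7]
[8] read 'c'  n11⇒n6 ·f
[9] read 'c'  n6⇒n6 ·f
[10] read 'b'  n6⇒n7
[11] read 'b'  n7⇒n8
[12] read 'e'  n8⇒n9
[13] read 'b'  n9⇒n10
[14] read 'c'  n10⇒n11  emit P1@[9:14],P3@[13:14]
[15] read 'b'  n11⇒n7 ·f
[16] read 'e'  n7⇒n13 ·f
[17] read 'e'  n13⇒n1 ·f
[18] read 'c'  n1⇒n6 ·f
[19] read 'b'  n6⇒n7
[20] read 'b'  n7⇒n8
[21] read 'e'  n8⇒n9
[22] read 'b'  n9⇒n10
[23] read 'c'  n10⇒n11  emit P1@[18:23],P3@[22:23]
[24] read 'b'  n11⇒n7 ·f
[25] read 'e'  n7⇒n13 ·f
[26] read 'b'  n13⇒n12 ·f
[27] read 'e'  n12⇒n13
[28] read 'c'  n13⇒n14
[29] read 'e'  n14⇒n15  emit P2@[26:29]
[30] read 'b'  n15⇒n12 ·f
[31] read 'e'  n12⇒n13
[32] read 'c'  n13⇒n14
[33] read 'e'  n14⇒n15  emit P2@[30:33]
[34] read 'b'  n15⇒n12 ·f
[35] read 'd'  n12⇒n0 ·f
[36] read 'e'  n0⇒n1
[37] read 'd'  n1⇒n2
[38] read 'b'  n2⇒n12 ·f
[39] read 'e'  n12⇒n13
[40] read 'c'  n13⇒n14
[41] read 'e'  n14⇒n15  emit P2@[38:41]
[42] read 'd'  n15⇒n2 ·f
[43] read 'b'  n2⇒n12 ·f
[44] read 'c'  n12⇒n16  emit P3@[43:44]
[45] read 'b'  n16⇒n7 ·f
[46] read 'e'  n7⇒n13 ·f
[47] read 'c'  n13⇒n14
[48] read 'e'  n14⇒n15  emit P2@[45:48]
[49] read 'b'  n15⇒n12 ·f
[50] read 'e'  n12⇒n13
[51] read 'c'  n13⇒n14
[52] read 'e'  n14⇒n15  emit P2@[49:52]
[53] read 'c'  n15⇒n6 ·f
[54] read 'b'  n6⇒n7

Matches: [[7,1],[7,3],[14,1],[14,3],[23,1],[23,3],[29,2],[33,2],[41,2],[44,3],[48,2],[52,2]]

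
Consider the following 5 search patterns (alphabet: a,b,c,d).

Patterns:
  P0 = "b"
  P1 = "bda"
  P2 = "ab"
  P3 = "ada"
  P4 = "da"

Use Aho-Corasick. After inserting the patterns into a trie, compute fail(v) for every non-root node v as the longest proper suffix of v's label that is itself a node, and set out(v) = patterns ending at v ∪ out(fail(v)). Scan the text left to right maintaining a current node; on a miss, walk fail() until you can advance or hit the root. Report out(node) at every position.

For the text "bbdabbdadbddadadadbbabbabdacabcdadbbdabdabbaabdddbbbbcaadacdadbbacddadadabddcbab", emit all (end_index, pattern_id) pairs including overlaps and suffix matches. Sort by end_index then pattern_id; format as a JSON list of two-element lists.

Build automaton:
Trie (insert patterns):
  n0 'ε': a→4 b→1 d→8
  n1 'b': d→2  [P0 ends]
  n2 'bd': a→3
  n3 'bda': ·  [P1 ends]
  n4 'a': b→5 d→6
  n5 'ab': ·  [P2 ends]
  n6 'ad': a→7
  n7 'ada': ·  [P3 ends]
  n8 'd': a→9
  n9 'da': ·  [P4 ends]

Failure links (BFS by depth):
  n1('b'): parent n0 fail=0; on 'b' 0 → fail=0;  out {0}∪∅={0}
  n4('a'): parent n0 fail=0; on 'a' 0 → fail=0;  out ∅∪∅=∅
  n8('d'): parent n0 fail=0; on 'd' 0 → fail=0;  out ∅∪∅=∅
  n2('bd'): parent n1 fail=0; on 'd' 0 → fail=8;  out ∅∪∅=∅
  n5('ab'): parent n4 fail=0; on 'b' 0 → fail=1;  out {2}∪{0}={0,2}
  n6('ad'): parent n4 fail=0; on 'd' 0 → fail=8;  out ∅∪∅=∅
  n9('da'): parent n8 fail=0; on 'a' 0 → fail=4;  out {4}∪∅={4}
  n3('bda'): parent n2 fail=8; on 'a' 8 → fail=9;  out {1}∪{4}={1,4}
  n7('ada'): parent n6 fail=8; on 'a' 8 → fail=9;  out {3}∪{4}={3,4}

Scan:
[0] read 'b'  n0⇒n1  emit P0@[0:0]
[1] read 'b'  n1⇒n1 (fail-walked)  emit P0@[1:1]
[2] read 'd'  n1⇒n2
[3] read 'a'  n2⇒n3  emit P1@[1:3],P4@[2:3]
[4] read 'b'  n3⇒n5 (fail-walked)  emit P0@[4:4],P2@[3:4]
[5] read 'b'  n5⇒n1 (fail-walked)  emit P0@[5:5]
[6] read 'd'  n1⇒n2
[7] read 'a'  n2⇒n3  emit P1@[5:7],P4@[6:7]
[8] read 'd'  n3⇒n6 (fail-walked)
[9] read 'b'  n6⇒n1 (fail-walked)  emit P0@[9:9]
[10] read 'd'  n1⇒n2
[11] read 'd'  n2⇒n8 (fail-walked)
[12] read 'a'  n8⇒n9  emit P4@[11:12]
[13] read 'd'  n9⇒n6 (fail-walked)
[14] read 'a'  n6⇒n7  emit P3@[12:14],P4@[13:14]
[15] read 'd'  n7⇒n6 (fail-walked)
[16] read 'a'  n6⇒n7  emit P3@[14:16],P4@[15:16]
[17] read 'd'  n7⇒n6 (fail-walked)
[18] read 'b'  n6⇒n1 (fail-walked)  emit P0@[18:18]
[19] read 'b'  n1⇒n1 (fail-walked)  emit P0@[19:19]
[20] read 'a'  n1⇒n4 (fail-walked)
[21] read 'b'  n4⇒n5  emit P0@[21:21],P2@[20:21]
[22] read 'b'  n5⇒n1 (fail-walked)  emit P0@[22:22]
[23] read 'a'  n1⇒n4 (fail-walked)
[24] read 'b'  n4⇒n5  emit P0@[24:24],P2@[23:24]
[25] read 'd'  n5⇒n2 (fail-walked)
[26] read 'a'  n2⇒n3  emit P1@[24:26],P4@[25:26]
[27] read 'c'  n3⇒n0 (fail-walked)
[28] read 'a'  n0⇒n4
[29] read 'b'  n4⇒n5  emit P0@[29:29],P2@[28:29]
[30] read 'c'  n5⇒n0 (fail-walked)
[31] read 'd'  n0⇒n8
[32] read 'a'  n8⇒n9  emit P4@[31:32]
[33] read 'd'  n9⇒n6 (fail-walked)
[34] read 'b'  n6⇒n1 (fail-walked)  emit P0@[34:34]
[35] read 'b'  n1⇒n1 (fail-walked)  emit P0@[35:35]
[36] read 'd'  n1⇒n2
[37] read 'a'  n2⇒n3  emit P1@[35:37],P4@[36:37]
[38] read 'b'  n3⇒n5 (fail-walked)  emit P0@[38:38],P2@[37:38]
[39] read 'd'  n5⇒n2 (fail-walked)
[40] read 'a'  n2⇒n3  emit P1@[38:40],P4@[39:40]
[41] read 'b'  n3⇒n5 (fail-walked)  emit P0@[41:41],P2@[40:41]
[42] read 'b'  n5⇒n1 (fail-walked)  emit P0@[42:42]
[43] read 'a'  n1⇒n4 (fail-walked)
[44] read 'a'  n4⇒n4 (fail-walked)
[45] read 'b'  n4⇒n5  emit P0@[45:45],P2@[44:45]
[46] read 'd'  n5⇒n2 (fail-walked)
[47] read 'd'  n2⇒n8 (fail-walked)
[48] read 'd'  n8⇒n8 (fail-walked)
[49] read 'b'  n8⇒n1 (fail-walked)  emit P0@[49:49]
[50] read 'b'  n1⇒n1 (fail-walked)  emit P0@[50:50]
[51] read 'b'  n1⇒n1 (fail-walked)  emit P0@[51:51]
[52] read 'b'  n1⇒n1 (fail-walked)  emit P0@[52:52]
[53] read 'c'  n1⇒n0 (fail-walked)
[54] read 'a'  n0⇒n4
[55] read 'a'  n4⇒n4 (fail-walked)
[56] read 'd'  n4⇒n6
[57] read 'a'  n6⇒n7  emit P3@[55:57],P4@[56:57]
[58] read 'c'  n7⇒n0 (fail-walked)
[59] read 'd'  n0⇒n8
[60] read 'a'  n8⇒n9  emit P4@[59:60]
[61] read 'd'  n9⇒n6 (fail-walked)
[62] read 'b'  n6⇒n1 (fail-walked)  emit P0@[62:62]
[63] read 'b'  n1⇒n1 (fail-walked)  emit P0@[63:63]
[64] read 'a'  n1⇒n4 (fail-walked)
[65] read 'c'  n4⇒n0 (fail-walked)
[66] read 'd'  n0⇒n8
[67] read 'd'  n8⇒n8 (fail-walked)
[68] read 'a'  n8⇒n9  emit P4@[67:68]
[69] read 'd'  n9⇒n6 (fail-walked)
[70] read 'a'  n6⇒n7  emit P3@[68:70],P4@[69:70]
[71] read 'd'  n7⇒n6 (fail-walked)
[72] read 'a'  n6⇒n7  emit P3@[70:72],P4@[71:72]
[73] read 'b'  n7⇒n5 (fail-walked)  emit P0@[73:73],P2@[72:73]
[74] read 'd'  n5⇒n2 (fail-walked)
[75] read 'd'  n2⇒n8 (fail-walked)
[76] read 'c'  n8⇒n0 (fail-walked)
[77] read 'b'  n0⇒n1  emit P0@[77:77]
[78] read 'a'  n1⇒n4 (fail-walked)
[79] read 'b'  n4⇒n5  emit P0@[79:79],P2@[78:79]

All matches (sorted): [[0,0],[1,0],[3,1],[3,4],[4,0],[4,2],[5,0],[7,1],[7,4],[9,0],[12,4],[14,3],[14,4],[16,3],[16,4],[18,0],[19,0],[21,0],[21,2],[22,0],[24,0],[24,2],[26,1],[26,4],[29,0],[29,2],[32,4],[34,0],[35,0],[37,1],[37,4],[38,0],[38,2],[40,1],[40,4],[41,0],[41,2],[42,0],[45,0],[45,2],[49,0],[50,0],[51,0],[52,0],[57,3],[57,4],[60,4],[62,0],[63,0],[68,4],[70,3],[70,4],[72,3],[72,4],[73,0],[73,2],[77,0],[79,0],[79,2]]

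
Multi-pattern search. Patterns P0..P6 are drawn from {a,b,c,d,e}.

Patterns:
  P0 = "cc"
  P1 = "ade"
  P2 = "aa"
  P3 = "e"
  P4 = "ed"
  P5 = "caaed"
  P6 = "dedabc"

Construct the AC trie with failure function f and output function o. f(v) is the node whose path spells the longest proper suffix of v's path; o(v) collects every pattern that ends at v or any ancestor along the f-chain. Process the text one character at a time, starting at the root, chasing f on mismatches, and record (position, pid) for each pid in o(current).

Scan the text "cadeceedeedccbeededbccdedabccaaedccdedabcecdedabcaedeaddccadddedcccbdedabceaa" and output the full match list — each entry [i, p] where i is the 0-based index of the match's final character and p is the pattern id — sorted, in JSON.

Build automaton:
Trie (insert patterns):
  n0 'ε': a→3 c→1 d→13 e→7
  n1 'c': a→9 c→2
  n2 'cc': ·  [P0 ends]
  n3 'a': a→6 d→4
  n4 'ad': e→5
  n5 'ade': ·  [P1 ends]
  n6 'aa': ·  [P2 ends]
  n7 'e': d→8  [P3 ends]
  n8 'ed': ·  [P4 ends]
  n9 'ca': a→10
  n10 'caa': e→11
  n11 'caae': d→12
  n12 'caaed': ·  [P5 ends]
  n13 'd': e→14
  n14 'de': d→15
  n15 'ded': a→16
  n16 'deda': b→17
  n17 'dedab': c→18
  n18 'dedabc': ·  [P6 ends]

BFS fail/out derivation:
  fail(1) 'c': from fail(0)=0 chase 'c': 0 ⇒ 0;  out=∅∪out(0)=∅
  fail(3) 'a': from fail(0)=0 chase 'a': 0 ⇒ 0;  out=∅∪out(0)=∅
  fail(7) 'e': from fail(0)=0 chase 'e': 0 ⇒ 0;  out={3}∪out(0)={3}
  fail(13) 'd': from fail(0)=0 chase 'd': 0 ⇒ 0;  out=∅∪out(0)=∅
  fail(2) 'cc': from fail(1)=0 chase 'c': 0 ⇒ 1;  out={0}∪out(1)={0}
  fail(4) 'ad': from fail(3)=0 chase 'd': 0 ⇒ 13;  out=∅∪out(13)=∅
  fail(6) 'aa': from fail(3)=0 chase 'a': 0 ⇒ 3;  out={2}∪out(3)={2}
  fail(8) 'ed': from fail(7)=0 chase 'd': 0 ⇒ 13;  out={4}∪out(13)={4}
  fail(9) 'ca': from fail(1)=0 chase 'a': 0 ⇒ 3;  out=∅∪out(3)=∅
  fail(14) 'de': from fail(13)=0 chase 'e': 0 ⇒ 7;  out=∅∪out(7)={3}
  fail(5) 'ade': from fail(4)=13 chase 'e': 13 ⇒ 14;  out={1}∪out(14)={1,3}
  fail(10) 'caa': from fail(9)=3 chase 'a': 3 ⇒ 6;  out=∅∪out(6)={2}
  fail(15) 'ded': from fail(14)=7 chase 'd': 7 ⇒ 8;  out=∅∪out(8)={4}
  fail(11) 'caae': from fail(10)=6 chase 'e': 6→3→0 ⇒ 7;  out=∅∪out(7)={3}
  fail(16) 'deda': from fail(15)=8 chase 'a': 8→13→0 ⇒ 3;  out=∅∪out(3)=∅
  fail(12) 'caaed': from fail(11)=7 chase 'd': 7 ⇒ 8;  out={5}∪out(8)={4,5}
  fail(17) 'dedab': from fail(16)=3 chase 'b': 3→0 ⇒ 0;  out=∅∪out(0)=∅
  fail(18) 'dedabc': from fail(17)=0 chase 'c': 0 ⇒ 1;  out={6}∪out(1)={6}

Run:
[0] read 'c'  n0⇒n1
[1] read 'a'  n1⇒n9
[2] read 'd'  n9⇒n4 (via fail)
[3] read 'e'  n4⇒n5  emit P1@[1:3],P3@[3:3]
[4] read 'c'  n5⇒n1 (via fail)
[5] read 'e'  n1⇒n7 (via fail)  emit P3@[5:5]
[6] read 'e'  n7⇒n7 (via fail)  emit P3@[6:6]
[7] read 'd'  n7⇒n8  emit P4@[6:7]
[8] read 'e'  n8⇒n14 (via fail)  emit P3@[8:8]
[9] read 'e'  n14⇒n7 (via fail)  emit P3@[9:9]
[10] read 'd'  n7⇒n8  emit P4@[9:10]
[11] read 'c'  n8⇒n1 (via fail)
[12] read 'c'  n1⇒n2  emit P0@[11:12]
[13] read 'b'  n2⇒n0 (via fail)
[14] read 'e'  n0⇒n7  emit P3@[14:14]
[15] read 'e'  n7⇒n7 (via fail)  emit P3@[15:15]
[16] read 'd'  n7⇒n8  emit P4@[15:16]
[17] read 'e'  n8⇒n14 (via fail)  emit P3@[17:17]
[18] read 'd'  n14⇒n15  emit P4@[17:18]
[19] read 'b'  n15⇒n0 (via fail)
[20] read 'c'  n0⇒n1
[21] read 'c'  n1⇒n2  emit P0@[20:21]
[22] read 'd'  n2⇒n13 (via fail)
[23] read 'e'  n13⇒n14  emit P3@[23:23]
[24] read 'd'  n14⇒n15  emit P4@[23:24]
[25] read 'a'  n15⇒n16
[26] read 'b'  n16⇒n17
[27] read 'c'  n17⇒n18  emit P6@[22:27]
[28] read 'c'  n18⇒n2 (via fail)  emit P0@[27:28]
[29] read 'a'  n2⇒n9 (via fail)
[30] read 'a'  n9⇒n10  emit P2@[29:30]
[31] read 'e'  n10⇒n11  emit P3@[31:31]
[32] read 'd'  n11⇒n12  emit P4@[31:32],P5@[28:32]
[33] read 'c'  n12⇒n1 (via fail)
[34] read 'c'  n1⇒n2  emit P0@[33:34]
[35] read 'd'  n2⇒n13 (via fail)
[36] read 'e'  n13⇒n14  emit P3@[36:36]
[37] read 'd'  n14⇒n15  emit P4@[36:37]
[38] read 'a'  n15⇒n16
[39] read 'b'  n16⇒n17
[40] read 'c'  n17⇒n18  emit P6@[35:40]
[41] read 'e'  n18⇒n7 (via fail)  emit P3@[41:41]
[42] read 'c'  n7⇒n1 (via fail)
[43] read 'd'  n1⇒n13 (via fail)
[44] read 'e'  n13⇒n14  emit P3@[44:44]
[45] read 'd'  n14⇒n15  emit P4@[44:45]
[46] read 'a'  n15⇒n16
[47] read 'b'  n16⇒n17
[48] read 'c'  n17⇒n18  emit P6@[43:48]
[49] read 'a'  n18⇒n9 (via fail)
[50] read 'e'  n9⇒n7 (via fail)  emit P3@[50:50]
[51] read 'd'  n7⇒n8  emit P4@[50:51]
[52] read 'e'  n8⇒n14 (via fail)  emit P3@[52:52]
[53] read 'a'  n14⇒n3 (via fail)
[54] read 'd'  n3⇒n4
[55] read 'd'  n4⇒n13 (via fail)
[56] read 'c'  n13⇒n1 (via fail)
[57] read 'c'  n1⇒n2  emit P0@[56:57]
[58] read 'a'  n2⇒n9 (via fail)
[59] read 'd'  n9⇒n4 (via fail)
[60] read 'd'  n4⇒n13 (via fail)
[61] read 'd'  n13⇒n13 (via fail)
[62] read 'e'  n13⇒n14  emit P3@[62:62]
[63] read 'd'  n14⇒n15  emit P4@[62:63]
[64] read 'c'  n15⇒n1 (via fail)
[65] read 'c'  n1⇒n2  emit P0@[64:65]
[66] read 'c'  n2⇒n2 (via fail)  emit P0@[65:66]
[67] read 'b'  n2⇒n0 (via fail)
[68] read 'd'  n0⇒n13
[69] read 'e'  n13⇒n14  emit P3@[69:69]
[70] read 'd'  n14⇒n15  emit P4@[69:70]
[71] read 'a'  n15⇒n16
[72] read 'b'  n16⇒n17
[73] read 'c'  n17⇒n18  emit P6@[68:73]
[74] read 'e'  n18⇒n7 (via fail)  emit P3@[74:74]
[75] read 'a'  n7⇒n3 (via fail)
[76] read 'a'  n3⇒n6  emit P2@[75:76]

Result: [[3,1],[3,3],[5,3],[6,3],[7,4],[8,3],[9,3],[10,4],[12,0],[14,3],[15,3],[16,4],[17,3],[18,4],[21,0],[23,3],[24,4],[27,6],[28,0],[30,2],[31,3],[32,4],[32,5],[34,0],[36,3],[37,4],[40,6],[41,3],[44,3],[45,4],[48,6],[50,3],[51,4],[52,3],[57,0],[62,3],[63,4],[65,0],[66,0],[69,3],[70,4],[73,6],[74,3],[76,2]]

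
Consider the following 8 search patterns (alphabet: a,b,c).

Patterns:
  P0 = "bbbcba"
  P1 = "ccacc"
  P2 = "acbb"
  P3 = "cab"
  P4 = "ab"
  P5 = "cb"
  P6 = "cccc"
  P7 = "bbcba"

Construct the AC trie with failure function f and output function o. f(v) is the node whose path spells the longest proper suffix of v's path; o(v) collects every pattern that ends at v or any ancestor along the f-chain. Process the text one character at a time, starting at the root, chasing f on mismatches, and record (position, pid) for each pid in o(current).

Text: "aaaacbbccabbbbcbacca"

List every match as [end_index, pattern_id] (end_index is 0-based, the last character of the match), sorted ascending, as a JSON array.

Build:
Trie (insert patterns):
  n0 'ε': a→12 b→1 c→7
  n1 'b': b→2
  n2 'bb': b→3 c→22
  n3 'bbb': c→4
  n4 'bbbc': b→5
  n5 'bbbcb': a→6
  n6 'bbbcba': ·  [P0 ends]
  n7 'c': a→16 b→19 c→8
  n8 'cc': a→9 c→20
  n9 'cca': c→10
  n10 'ccac': c→11
  n11 'ccacc': ·  [P1 ends]
  n12 'a': b→18 c→13
  n13 'ac': b→14
  n14 'acb': b→15
  n15 'acbb': ·  [P2 ends]
  n16 'ca': b→17
  n17 'cab': ·  [P3 ends]
  n18 'ab': ·  [P4 ends]
  n19 'cb': ·  [P5 ends]
  n20 'ccc': c→21
  n21 'cccc': ·  [P6 ends]
  n22 'bbc': b→23
  n23 'bbcb': a→24
  n24 'bbcba': ·  [P7 ends]

BFS fail/out derivation:
  n1('b'): parent n0 fail=0; on 'b' 0 → fail=0;  out ∅∪∅=∅
  n7('c'): parent n0 fail=0; on 'c' 0 → fail=0;  out ∅∪∅=∅
  n12('a'): parent n0 fail=0; on 'a' 0 → fail=0;  out ∅∪∅=∅
  n2('bb'): parent n1 fail=0; on 'b' 0 → fail=1;  out ∅∪∅=∅
  n8('cc'): parent n7 fail=0; on 'c' 0 → fail=7;  out ∅∪∅=∅
  n13('ac'): parent n12 fail=0; on 'c' 0 → fail=7;  out ∅∪∅=∅
  n16('ca'): parent n7 fail=0; on 'a' 0 → fail=12;  out ∅∪∅=∅
  n18('ab'): parent n12 fail=0; on 'b' 0 → fail=1;  out {4}∪∅={4}
  n19('cb'): parent n7 fail=0; on 'b' 0 → fail=1;  out {5}∪∅={5}
  n3('bbb'): parent n2 fail=1; on 'b' 1 → fail=2;  out ∅∪∅=∅
  n9('cca'): parent n8 fail=7; on 'a' 7 → fail=16;  out ∅∪∅=∅
  n14('acb'): parent n13 fail=7; on 'b' 7 → fail=19;  out ∅∪{5}={5}
  n17('cab'): parent n16 fail=12; on 'b' 12 → fail=18;  out {3}∪{4}={3,4}
  n20('ccc'): parent n8 fail=7; on 'c' 7 → fail=8;  out ∅∪∅=∅
  n22('bbc'): parent n2 fail=1; on 'c' 1→0 → fail=7;  out ∅∪∅=∅
  n4('bbbc'): parent n3 fail=2; on 'c' 2 → fail=22;  out ∅∪∅=∅
  n10('ccac'): parent n9 fail=16; on 'c' 16→12 → fail=13;  out ∅∪∅=∅
  n15('acbb'): parent n14 fail=19; on 'b' 19→1 → fail=2;  out {2}∪∅={2}
  n21('cccc'): parent n20 fail=8; on 'c' 8 → fail=20;  out {6}∪∅={6}
  n23('bbcb'): parent n22 fail=7; on 'b' 7 → fail=19;  out ∅∪{5}={5}
  n5('bbbcb'): parent n4 fail=22; on 'b' 22 → fail=23;  out ∅∪{5}={5}
  n11('ccacc'): parent n10 fail=13; on 'c' 13→7 → fail=8;  out {1}∪∅={1}
  n24('bbcba'): parent n23 fail=19; on 'a' 19→1→0 → fail=12;  out {7}∪∅={7}
  n6('bbbcba'): parent n5 fail=23; on 'a' 23 → fail=24;  out {0}∪{7}={0,7}

Scan:
[0] read 'a'  n0⇒n12
[1] read 'a'  n12⇒n12 ·f
[2] read 'a'  n12⇒n12 ·f
[3] read 'a'  n12⇒n12 ·f
[4] read 'c'  n12⇒n13
[5] read 'b'  n13⇒n14  emit P5@[4:5]
[6] read 'b'  n14⇒n15  emit P2@[3:6]
[7] read 'c'  n15⇒n22 ·f
[8] read 'c'  n22⇒n8 ·f
[9] read 'a'  n8⇒n9
[10] read 'b'  n9⇒n17 ·f  emit P3@[8:10],P4@[9:10]
[11] read 'b'  n17⇒n2 ·f
[12] read 'b'  n2⇒n3
[13] read 'b'  n3⇒n3 ·f
[14] read 'c'  n3⇒n4
[15] read 'b'  n4⇒n5  emit P5@[14:15]
[16] read 'a'  n5⇒n6  emit P0@[11:16],P7@[12:16]
[17] read 'c'  n6⇒n13 ·f
[18] read 'c'  n13⇒n8 ·f
[19] read 'a'  n8⇒n9

All matches (sorted): [[5,5],[6,2],[10,3],[10,4],[15,5],[16,0],[16,7]]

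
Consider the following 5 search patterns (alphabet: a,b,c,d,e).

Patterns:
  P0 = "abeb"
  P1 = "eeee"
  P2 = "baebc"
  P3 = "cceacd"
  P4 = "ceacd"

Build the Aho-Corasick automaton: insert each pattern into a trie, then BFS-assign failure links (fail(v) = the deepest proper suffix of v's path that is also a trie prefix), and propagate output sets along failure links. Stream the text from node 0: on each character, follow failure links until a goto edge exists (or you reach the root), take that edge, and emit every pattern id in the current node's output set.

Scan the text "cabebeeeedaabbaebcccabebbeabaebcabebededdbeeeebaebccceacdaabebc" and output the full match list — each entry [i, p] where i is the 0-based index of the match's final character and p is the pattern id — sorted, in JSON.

Build automaton:
Trie nodes:
  0='ε' goto a→1 b→9 c→14 e→5
  1='a' goto b→2
  2='ab' goto e→3
  3='abe' goto b→4
  4='abeb' goto ·  [P0 ends]
  5='e' goto e→6
  6='ee' goto e→7
  7='eee' goto e→8
  8='eeee' goto ·  [P1 ends]
  9='b' goto a→10
  10='ba' goto e→11
  11='bae' goto b→12
  12='baeb' goto c→13
  13='baebc' goto ·  [P2 ends]
  14='c' goto c→15 e→20
  15='cc' goto e→16
  16='cce' goto a→17
  17='ccea' goto c→18
  18='cceac' goto d→19
  19='cceacd' goto ·  [P3 ends]
  20='ce' goto a→21
  21='cea' goto c→22
  22='ceac' goto d→23
  23='ceacd' goto ·  [P4 ends]

Failure links (BFS by depth):
  fail(1) 'a': from fail(0)=0 chase 'a': 0 ⇒ 0;  out=∅∪out(0)=∅
  fail(5) 'e': from fail(0)=0 chase 'e': 0 ⇒ 0;  out=∅∪out(0)=∅
  fail(9) 'b': from fail(0)=0 chase 'b': 0 ⇒ 0;  out=∅∪out(0)=∅
  fail(14) 'c': from fail(0)=0 chase 'c': 0 ⇒ 0;  out=∅∪out(0)=∅
  fail(2) 'ab': from fail(1)=0 chase 'b': 0 ⇒ 9;  out=∅∪out(9)=∅
  fail(6) 'ee': from fail(5)=0 chase 'e': 0 ⇒ 5;  out=∅∪out(5)=∅
  fail(10) 'ba': from fail(9)=0 chase 'a': 0 ⇒ 1;  out=∅∪out(1)=∅
  fail(15) 'cc': from fail(14)=0 chase 'c': 0 ⇒ 14;  out=∅∪out(14)=∅
  fail(20) 'ce': from fail(14)=0 chase 'e': 0 ⇒ 5;  out=∅∪out(5)=∅
  fail(3) 'abe': from fail(2)=9 chase 'e': 9→0 ⇒ 5;  out=∅∪out(5)=∅
  fail(7) 'eee': from fail(6)=5 chase 'e': 5 ⇒ 6;  out=∅∪out(6)=∅
  fail(11) 'bae': from fail(10)=1 chase 'e': 1→0 ⇒ 5;  out=∅∪out(5)=∅
  fail(16) 'cce': from fail(15)=14 chase 'e': 14 ⇒ 20;  out=∅∪out(20)=∅
  fail(21) 'cea': from fail(20)=5 chase 'a': 5→0 ⇒ 1;  out=∅∪out(1)=∅
  fail(4) 'abeb': from fail(3)=5 chase 'b': 5→0 ⇒ 9;  out={0}∪out(9)={0}
  fail(8) 'eeee': from fail(7)=6 chase 'e': 6 ⇒ 7;  out={1}∪out(7)={1}
  fail(12) 'baeb': from fail(11)=5 chase 'b': 5→0 ⇒ 9;  out=∅∪out(9)=∅
  fail(17) 'ccea': from fail(16)=20 chase 'a': 20 ⇒ 21;  out=∅∪out(21)=∅
  fail(22) 'ceac': from fail(21)=1 chase 'c': 1→0 ⇒ 14;  out=∅∪out(14)=∅
  fail(13) 'baebc': from fail(12)=9 chase 'c': 9→0 ⇒ 14;  out={2}∪out(14)={2}
  fail(18) 'cceac': from fail(17)=21 chase 'c': 21 ⇒ 22;  out=∅∪out(22)=∅
  fail(23) 'ceacd': from fail(22)=14 chase 'd': 14→0 ⇒ 0;  out={4}∪out(0)={4}
  fail(19) 'cceacd': from fail(18)=22 chase 'd': 22 ⇒ 23;  out={3}∪out(23)={3,4}

Run:
i=0 'c': node 0→14
i=1 'a': node 14→1 (via fail)
i=2 'b': node 1→2
i=3 'e': node 2→3
i=4 'b': node 3→4  → match P0@[1:4]
i=5 'e': node 4→5 (via fail)
i=6 'e': node 5→6
i=7 'e': node 6→7
i=8 'e': node 7→8  → match P1@[5:8]
i=9 'd': node 8→0 (via fail)
i=10 'a': node 0→1
i=11 'a': node 1→1 (via fail)
i=12 'b': node 1→2
i=13 'b': node 2→9 (via fail)
i=14 'a': node 9→10
i=15 'e': node 10→11
i=16 'b': node 11→12
i=17 'c': node 12→13  → match P2@[13:17]
i=18 'c': node 13→15 (via fail)
i=19 'c': node 15→15 (via fail)
i=20 'a': node 15→1 (via fail)
i=21 'b': node 1→2
i=22 'e': node 2→3
i=23 'b': node 3→4  → match P0@[20:23]
i=24 'b': node 4→9 (via fail)
i=25 'e': node 9→5 (via fail)
i=26 'a': node 5→1 (via fail)
i=27 'b': node 1→2
i=28 'a': node 2→10 (via fail)
i=29 'e': node 10→11
i=30 'b': node 11→12
i=31 'c': node 12→13  → match P2@[27:31]
i=32 'a': node 13→1 (via fail)
i=33 'b': node 1→2
i=34 'e': node 2→3
i=35 'b': node 3→4  → match P0@[32:35]
i=36 'e': node 4→5 (via fail)
i=37 'd': node 5→0 (via fail)
i=38 'e': node 0→5
i=39 'd': node 5→0 (via fail)
i=40 'd': node 0→0
i=41 'b': node 0→9
i=42 'e': node 9→5 (via fail)
i=43 'e': node 5→6
i=44 'e': node 6→7
i=45 'e': node 7→8  → match P1@[42:45]
i=46 'b': node 8→9 (via fail)
i=47 'a': node 9→10
i=48 'e': node 10→11
i=49 'b': node 11→12
i=50 'c': node 12→13  → match P2@[46:50]
i=51 'c': node 13→15 (via fail)
i=52 'c': node 15→15 (via fail)
i=53 'e': node 15→16
i=54 'a': node 16→17
i=55 'c': node 17→18
i=56 'd': node 18→19  → match P3@[51:56],P4@[52:56]
i=57 'a': node 19→1 (via fail)
i=58 'a': node 1→1 (via fail)
i=59 'b': node 1→2
i=60 'e': node 2→3
i=61 'b': node 3→4  → match P0@[58:61]
i=62 'c': node 4→14 (via fail)

Matches: [[4,0],[8,1],[17,2],[23,0],[31,2],[35,0],[45,1],[50,2],[56,3],[56,4],[61,0]]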